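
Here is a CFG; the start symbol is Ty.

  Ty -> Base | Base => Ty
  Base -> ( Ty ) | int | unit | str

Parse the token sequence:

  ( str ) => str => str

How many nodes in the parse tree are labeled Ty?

[Ty [Base ( [Ty [Base str]] )] => [Ty [Base str] => [Ty [Base str]]]]

4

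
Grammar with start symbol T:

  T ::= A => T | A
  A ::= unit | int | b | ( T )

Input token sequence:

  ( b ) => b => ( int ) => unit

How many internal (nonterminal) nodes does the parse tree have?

[T [A ( [T [A b]] )] => [T [A b] => [T [A ( [T [A int]] )] => [T [A unit]]]]]

12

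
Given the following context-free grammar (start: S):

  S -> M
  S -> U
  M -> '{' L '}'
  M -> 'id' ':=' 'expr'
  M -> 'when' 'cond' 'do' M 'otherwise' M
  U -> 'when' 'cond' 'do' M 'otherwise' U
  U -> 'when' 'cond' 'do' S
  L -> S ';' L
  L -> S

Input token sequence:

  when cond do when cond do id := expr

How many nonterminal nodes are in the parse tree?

6

[S [U when cond do [S [U when cond do [S [M id := expr]]]]]]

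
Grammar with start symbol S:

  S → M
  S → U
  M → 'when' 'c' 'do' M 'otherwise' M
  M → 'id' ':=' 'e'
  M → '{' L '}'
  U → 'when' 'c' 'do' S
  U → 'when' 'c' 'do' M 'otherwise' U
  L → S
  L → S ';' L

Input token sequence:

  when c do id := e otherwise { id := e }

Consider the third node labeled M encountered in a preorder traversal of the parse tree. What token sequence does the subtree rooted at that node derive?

[S [M when c do [M id := e] otherwise [M { [L [S [M id := e]]] }]]]

{ id := e }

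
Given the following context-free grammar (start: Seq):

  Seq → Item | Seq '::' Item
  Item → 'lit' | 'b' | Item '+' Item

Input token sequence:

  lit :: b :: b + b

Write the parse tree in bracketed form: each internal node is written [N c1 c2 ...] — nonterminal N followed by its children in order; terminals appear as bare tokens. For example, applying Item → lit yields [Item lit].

[Seq [Seq [Seq [Item lit]] :: [Item b]] :: [Item [Item b] + [Item b]]]

Seq
Seq :: Item
Seq :: Item :: Item
Item :: Item :: Item
lit :: Item :: Item
lit :: b :: Item
lit :: b :: Item + Item
lit :: b :: b + Item
lit :: b :: b + b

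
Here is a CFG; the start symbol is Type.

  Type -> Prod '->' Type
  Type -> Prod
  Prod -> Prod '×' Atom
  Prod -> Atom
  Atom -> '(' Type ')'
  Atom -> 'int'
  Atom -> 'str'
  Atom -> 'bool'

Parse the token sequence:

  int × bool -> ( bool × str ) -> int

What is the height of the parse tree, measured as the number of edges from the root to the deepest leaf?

[Type [Prod [Prod [Atom int]] × [Atom bool]] -> [Type [Prod [Atom ( [Type [Prod [Prod [Atom bool]] × [Atom str]]] )]] -> [Type [Prod [Atom int]]]]]

8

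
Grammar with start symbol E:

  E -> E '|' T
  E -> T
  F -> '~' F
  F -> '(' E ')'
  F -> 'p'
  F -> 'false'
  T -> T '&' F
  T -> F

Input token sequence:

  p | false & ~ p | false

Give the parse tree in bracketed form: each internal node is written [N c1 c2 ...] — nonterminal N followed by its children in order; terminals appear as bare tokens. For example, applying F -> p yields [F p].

E
E | T
E | T | T
T | T | T
F | T | T
p | T | T
p | T & F | T
p | F & F | T
p | false & F | T
p | false & ~ F | T
p | false & ~ p | T
p | false & ~ p | F
p | false & ~ p | false

[E [E [E [T [F p]]] | [T [T [F false]] & [F ~ [F p]]]] | [T [F false]]]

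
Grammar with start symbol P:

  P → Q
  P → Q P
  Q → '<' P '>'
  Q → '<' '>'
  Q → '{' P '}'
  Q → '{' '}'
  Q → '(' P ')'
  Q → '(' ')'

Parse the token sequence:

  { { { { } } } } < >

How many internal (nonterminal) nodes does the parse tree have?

10

[P [Q { [P [Q { [P [Q { [P [Q { }]] }]] }]] }] [P [Q < >]]]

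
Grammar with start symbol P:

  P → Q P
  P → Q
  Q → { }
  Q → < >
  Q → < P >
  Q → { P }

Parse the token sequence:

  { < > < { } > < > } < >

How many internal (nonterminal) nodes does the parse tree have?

12

[P [Q { [P [Q < >] [P [Q < [P [Q { }]] >] [P [Q < >]]]] }] [P [Q < >]]]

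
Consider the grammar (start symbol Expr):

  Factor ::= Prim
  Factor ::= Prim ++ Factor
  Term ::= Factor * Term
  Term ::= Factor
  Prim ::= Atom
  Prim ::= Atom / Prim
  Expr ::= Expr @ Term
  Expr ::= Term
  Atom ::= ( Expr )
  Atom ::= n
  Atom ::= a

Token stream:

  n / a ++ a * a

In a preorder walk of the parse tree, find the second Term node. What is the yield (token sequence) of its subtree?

a

[Expr [Term [Factor [Prim [Atom n] / [Prim [Atom a]]] ++ [Factor [Prim [Atom a]]]] * [Term [Factor [Prim [Atom a]]]]]]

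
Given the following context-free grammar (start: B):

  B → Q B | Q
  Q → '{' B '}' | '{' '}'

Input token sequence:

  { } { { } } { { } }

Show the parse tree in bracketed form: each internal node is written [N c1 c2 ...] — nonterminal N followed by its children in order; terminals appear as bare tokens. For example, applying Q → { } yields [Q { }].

B
Q B
{ } B
{ } Q B
{ } { B } B
{ } { Q } B
{ } { { } } B
{ } { { } } Q
{ } { { } } { B }
{ } { { } } { Q }
{ } { { } } { { } }

[B [Q { }] [B [Q { [B [Q { }]] }] [B [Q { [B [Q { }]] }]]]]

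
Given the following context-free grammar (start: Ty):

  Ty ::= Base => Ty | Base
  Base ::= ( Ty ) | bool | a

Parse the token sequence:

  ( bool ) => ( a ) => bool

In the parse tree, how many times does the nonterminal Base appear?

5

[Ty [Base ( [Ty [Base bool]] )] => [Ty [Base ( [Ty [Base a]] )] => [Ty [Base bool]]]]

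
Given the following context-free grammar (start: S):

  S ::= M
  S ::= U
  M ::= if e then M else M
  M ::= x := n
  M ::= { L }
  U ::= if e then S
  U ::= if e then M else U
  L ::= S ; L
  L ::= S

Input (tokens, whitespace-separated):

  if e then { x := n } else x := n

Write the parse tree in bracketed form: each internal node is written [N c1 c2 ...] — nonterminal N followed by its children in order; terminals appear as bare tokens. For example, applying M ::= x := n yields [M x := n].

S
M
if e then M else M
if e then { L } else M
if e then { S } else M
if e then { M } else M
if e then { x := n } else M
if e then { x := n } else x := n

[S [M if e then [M { [L [S [M x := n]]] }] else [M x := n]]]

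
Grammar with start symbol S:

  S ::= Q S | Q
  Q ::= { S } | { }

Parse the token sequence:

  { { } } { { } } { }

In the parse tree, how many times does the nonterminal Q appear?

[S [Q { [S [Q { }]] }] [S [Q { [S [Q { }]] }] [S [Q { }]]]]

5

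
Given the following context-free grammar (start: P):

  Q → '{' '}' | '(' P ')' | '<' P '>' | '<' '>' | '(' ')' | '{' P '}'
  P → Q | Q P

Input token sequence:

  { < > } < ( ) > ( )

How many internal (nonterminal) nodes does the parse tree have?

[P [Q { [P [Q < >]] }] [P [Q < [P [Q ( )]] >] [P [Q ( )]]]]

10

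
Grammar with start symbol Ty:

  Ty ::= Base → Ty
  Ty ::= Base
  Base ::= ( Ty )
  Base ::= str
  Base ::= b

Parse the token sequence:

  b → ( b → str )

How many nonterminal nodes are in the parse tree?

[Ty [Base b] → [Ty [Base ( [Ty [Base b] → [Ty [Base str]]] )]]]

8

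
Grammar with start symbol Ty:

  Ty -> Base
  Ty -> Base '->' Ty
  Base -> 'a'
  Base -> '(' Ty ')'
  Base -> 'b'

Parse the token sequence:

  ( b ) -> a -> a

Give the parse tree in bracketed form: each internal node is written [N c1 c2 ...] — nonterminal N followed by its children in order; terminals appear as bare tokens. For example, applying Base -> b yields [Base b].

Ty
Base -> Ty
( Ty ) -> Ty
( Base ) -> Ty
( b ) -> Ty
( b ) -> Base -> Ty
( b ) -> a -> Ty
( b ) -> a -> Base
( b ) -> a -> a

[Ty [Base ( [Ty [Base b]] )] -> [Ty [Base a] -> [Ty [Base a]]]]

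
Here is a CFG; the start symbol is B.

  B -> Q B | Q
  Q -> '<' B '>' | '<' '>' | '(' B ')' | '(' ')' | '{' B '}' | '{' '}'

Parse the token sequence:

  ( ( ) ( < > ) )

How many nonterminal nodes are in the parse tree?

[B [Q ( [B [Q ( )] [B [Q ( [B [Q < >]] )]]] )]]

8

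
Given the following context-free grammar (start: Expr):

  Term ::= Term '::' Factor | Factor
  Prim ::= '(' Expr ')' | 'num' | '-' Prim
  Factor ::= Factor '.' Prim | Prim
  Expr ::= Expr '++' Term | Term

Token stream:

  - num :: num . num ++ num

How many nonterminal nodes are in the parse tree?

14

[Expr [Expr [Term [Term [Factor [Prim - [Prim num]]]] :: [Factor [Factor [Prim num]] . [Prim num]]]] ++ [Term [Factor [Prim num]]]]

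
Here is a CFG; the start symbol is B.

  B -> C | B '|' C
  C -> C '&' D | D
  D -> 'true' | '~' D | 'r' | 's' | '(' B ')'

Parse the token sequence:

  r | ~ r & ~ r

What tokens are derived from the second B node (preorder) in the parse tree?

[B [B [C [D r]]] | [C [C [D ~ [D r]]] & [D ~ [D r]]]]

r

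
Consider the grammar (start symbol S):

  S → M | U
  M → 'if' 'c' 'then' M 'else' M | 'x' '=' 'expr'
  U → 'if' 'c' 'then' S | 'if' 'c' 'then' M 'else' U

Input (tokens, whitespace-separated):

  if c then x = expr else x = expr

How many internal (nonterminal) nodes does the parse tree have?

4

[S [M if c then [M x = expr] else [M x = expr]]]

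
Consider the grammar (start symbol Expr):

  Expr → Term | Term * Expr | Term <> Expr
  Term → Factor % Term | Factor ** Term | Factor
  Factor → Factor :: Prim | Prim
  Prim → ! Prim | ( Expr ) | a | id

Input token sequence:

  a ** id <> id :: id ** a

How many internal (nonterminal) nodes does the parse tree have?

16

[Expr [Term [Factor [Prim a]] ** [Term [Factor [Prim id]]]] <> [Expr [Term [Factor [Factor [Prim id]] :: [Prim id]] ** [Term [Factor [Prim a]]]]]]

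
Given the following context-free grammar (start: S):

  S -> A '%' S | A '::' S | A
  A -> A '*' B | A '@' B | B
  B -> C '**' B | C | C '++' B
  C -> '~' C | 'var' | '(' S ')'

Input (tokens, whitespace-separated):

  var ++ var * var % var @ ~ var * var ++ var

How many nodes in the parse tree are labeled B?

7

[S [A [A [B [C var] ++ [B [C var]]]] * [B [C var]]] % [S [A [A [A [B [C var]]] @ [B [C ~ [C var]]]] * [B [C var] ++ [B [C var]]]]]]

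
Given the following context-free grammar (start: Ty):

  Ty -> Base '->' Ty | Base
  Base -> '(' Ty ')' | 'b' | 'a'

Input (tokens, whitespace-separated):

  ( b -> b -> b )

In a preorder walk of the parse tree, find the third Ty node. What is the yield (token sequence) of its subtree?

[Ty [Base ( [Ty [Base b] -> [Ty [Base b] -> [Ty [Base b]]]] )]]

b -> b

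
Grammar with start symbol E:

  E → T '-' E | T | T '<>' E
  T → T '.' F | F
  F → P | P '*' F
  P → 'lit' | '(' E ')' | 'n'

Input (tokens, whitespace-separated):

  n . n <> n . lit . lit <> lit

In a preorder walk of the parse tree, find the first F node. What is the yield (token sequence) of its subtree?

[E [T [T [F [P n]]] . [F [P n]]] <> [E [T [T [T [F [P n]]] . [F [P lit]]] . [F [P lit]]] <> [E [T [F [P lit]]]]]]

n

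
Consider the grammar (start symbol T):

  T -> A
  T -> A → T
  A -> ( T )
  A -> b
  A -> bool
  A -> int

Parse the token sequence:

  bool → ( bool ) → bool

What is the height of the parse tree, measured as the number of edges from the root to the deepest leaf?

5

[T [A bool] → [T [A ( [T [A bool]] )] → [T [A bool]]]]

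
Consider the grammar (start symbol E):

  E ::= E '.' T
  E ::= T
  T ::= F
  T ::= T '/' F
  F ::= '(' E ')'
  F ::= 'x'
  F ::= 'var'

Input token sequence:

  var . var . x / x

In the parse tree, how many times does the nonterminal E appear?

3

[E [E [E [T [F var]]] . [T [F var]]] . [T [T [F x]] / [F x]]]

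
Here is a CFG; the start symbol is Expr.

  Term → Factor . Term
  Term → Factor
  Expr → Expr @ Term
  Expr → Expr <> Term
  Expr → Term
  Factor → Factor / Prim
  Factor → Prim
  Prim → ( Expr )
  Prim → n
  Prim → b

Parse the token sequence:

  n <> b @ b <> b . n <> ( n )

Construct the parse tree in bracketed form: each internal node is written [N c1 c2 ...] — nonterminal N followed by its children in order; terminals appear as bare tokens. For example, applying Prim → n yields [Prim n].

[Expr [Expr [Expr [Expr [Expr [Term [Factor [Prim n]]]] <> [Term [Factor [Prim b]]]] @ [Term [Factor [Prim b]]]] <> [Term [Factor [Prim b]] . [Term [Factor [Prim n]]]]] <> [Term [Factor [Prim ( [Expr [Term [Factor [Prim n]]]] )]]]]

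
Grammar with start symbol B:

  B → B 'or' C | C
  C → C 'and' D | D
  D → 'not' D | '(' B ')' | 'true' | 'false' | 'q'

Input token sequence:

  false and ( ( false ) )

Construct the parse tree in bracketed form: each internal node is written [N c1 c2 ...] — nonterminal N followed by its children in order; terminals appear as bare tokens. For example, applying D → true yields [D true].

B
C
C and D
D and D
false and D
false and ( B )
false and ( C )
false and ( D )
false and ( ( B ) )
false and ( ( C ) )
false and ( ( D ) )
false and ( ( false ) )

[B [C [C [D false]] and [D ( [B [C [D ( [B [C [D false]]] )]]] )]]]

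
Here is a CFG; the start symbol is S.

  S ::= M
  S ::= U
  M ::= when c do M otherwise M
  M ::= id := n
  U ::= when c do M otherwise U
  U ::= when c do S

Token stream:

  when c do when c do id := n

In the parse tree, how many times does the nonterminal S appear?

3

[S [U when c do [S [U when c do [S [M id := n]]]]]]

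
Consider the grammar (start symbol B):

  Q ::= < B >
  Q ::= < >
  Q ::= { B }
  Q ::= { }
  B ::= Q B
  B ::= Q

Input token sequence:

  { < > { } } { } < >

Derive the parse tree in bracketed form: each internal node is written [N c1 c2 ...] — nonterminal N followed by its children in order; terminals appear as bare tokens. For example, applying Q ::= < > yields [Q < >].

B
Q B
{ B } B
{ Q B } B
{ < > B } B
{ < > Q } B
{ < > { } } B
{ < > { } } Q B
{ < > { } } { } B
{ < > { } } { } Q
{ < > { } } { } < >

[B [Q { [B [Q < >] [B [Q { }]]] }] [B [Q { }] [B [Q < >]]]]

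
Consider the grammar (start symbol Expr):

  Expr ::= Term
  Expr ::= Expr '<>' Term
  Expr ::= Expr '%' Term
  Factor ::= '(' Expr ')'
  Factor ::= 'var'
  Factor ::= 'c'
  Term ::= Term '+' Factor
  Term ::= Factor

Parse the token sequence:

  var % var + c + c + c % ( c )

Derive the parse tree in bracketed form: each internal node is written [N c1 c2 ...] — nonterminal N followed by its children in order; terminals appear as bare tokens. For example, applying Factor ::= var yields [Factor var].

[Expr [Expr [Expr [Term [Factor var]]] % [Term [Term [Term [Term [Factor var]] + [Factor c]] + [Factor c]] + [Factor c]]] % [Term [Factor ( [Expr [Term [Factor c]]] )]]]

Expr
Expr % Term
Expr % Term % Term
Term % Term % Term
Factor % Term % Term
var % Term % Term
var % Term + Factor % Term
var % Term + Factor + Factor % Term
var % Term + Factor + Factor + Factor % Term
var % Factor + Factor + Factor + Factor % Term
var % var + Factor + Factor + Factor % Term
var % var + c + Factor + Factor % Term
var % var + c + c + Factor % Term
var % var + c + c + c % Term
var % var + c + c + c % Factor
var % var + c + c + c % ( Expr )
var % var + c + c + c % ( Term )
var % var + c + c + c % ( Factor )
var % var + c + c + c % ( c )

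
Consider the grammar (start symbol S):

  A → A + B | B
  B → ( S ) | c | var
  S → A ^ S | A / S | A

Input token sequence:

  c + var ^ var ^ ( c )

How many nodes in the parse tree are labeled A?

[S [A [A [B c]] + [B var]] ^ [S [A [B var]] ^ [S [A [B ( [S [A [B c]]] )]]]]]

5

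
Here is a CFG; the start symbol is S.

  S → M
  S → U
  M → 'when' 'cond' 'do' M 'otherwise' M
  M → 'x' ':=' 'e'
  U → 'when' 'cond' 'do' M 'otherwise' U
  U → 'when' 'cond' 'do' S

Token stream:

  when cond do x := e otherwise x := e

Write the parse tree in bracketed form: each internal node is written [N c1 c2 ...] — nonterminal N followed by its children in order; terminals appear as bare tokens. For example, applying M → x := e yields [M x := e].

S
M
when cond do M otherwise M
when cond do x := e otherwise M
when cond do x := e otherwise x := e

[S [M when cond do [M x := e] otherwise [M x := e]]]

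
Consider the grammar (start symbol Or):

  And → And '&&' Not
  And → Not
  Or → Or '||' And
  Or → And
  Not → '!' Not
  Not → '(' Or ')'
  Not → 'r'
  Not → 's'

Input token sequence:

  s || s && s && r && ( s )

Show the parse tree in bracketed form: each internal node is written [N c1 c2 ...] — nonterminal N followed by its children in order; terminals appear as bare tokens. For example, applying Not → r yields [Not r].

[Or [Or [And [Not s]]] || [And [And [And [And [Not s]] && [Not s]] && [Not r]] && [Not ( [Or [And [Not s]]] )]]]

Or
Or || And
And || And
Not || And
s || And
s || And && Not
s || And && Not && Not
s || And && Not && Not && Not
s || Not && Not && Not && Not
s || s && Not && Not && Not
s || s && s && Not && Not
s || s && s && r && Not
s || s && s && r && ( Or )
s || s && s && r && ( And )
s || s && s && r && ( Not )
s || s && s && r && ( s )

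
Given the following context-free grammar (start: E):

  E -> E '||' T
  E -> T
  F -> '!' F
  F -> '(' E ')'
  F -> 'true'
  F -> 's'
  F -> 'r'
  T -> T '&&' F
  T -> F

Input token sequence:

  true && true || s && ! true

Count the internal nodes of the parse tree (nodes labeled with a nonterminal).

11

[E [E [T [T [F true]] && [F true]]] || [T [T [F s]] && [F ! [F true]]]]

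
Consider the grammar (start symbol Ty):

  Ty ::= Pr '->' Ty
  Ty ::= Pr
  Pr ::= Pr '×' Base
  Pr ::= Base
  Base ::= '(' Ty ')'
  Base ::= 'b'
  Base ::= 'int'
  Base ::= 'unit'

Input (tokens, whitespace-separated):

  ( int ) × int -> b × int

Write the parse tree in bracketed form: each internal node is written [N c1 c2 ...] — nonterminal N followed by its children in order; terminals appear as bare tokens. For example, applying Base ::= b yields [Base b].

Ty
Pr -> Ty
Pr × Base -> Ty
Base × Base -> Ty
( Ty ) × Base -> Ty
( Pr ) × Base -> Ty
( Base ) × Base -> Ty
( int ) × Base -> Ty
( int ) × int -> Ty
( int ) × int -> Pr
( int ) × int -> Pr × Base
( int ) × int -> Base × Base
( int ) × int -> b × Base
( int ) × int -> b × int

[Ty [Pr [Pr [Base ( [Ty [Pr [Base int]]] )]] × [Base int]] -> [Ty [Pr [Pr [Base b]] × [Base int]]]]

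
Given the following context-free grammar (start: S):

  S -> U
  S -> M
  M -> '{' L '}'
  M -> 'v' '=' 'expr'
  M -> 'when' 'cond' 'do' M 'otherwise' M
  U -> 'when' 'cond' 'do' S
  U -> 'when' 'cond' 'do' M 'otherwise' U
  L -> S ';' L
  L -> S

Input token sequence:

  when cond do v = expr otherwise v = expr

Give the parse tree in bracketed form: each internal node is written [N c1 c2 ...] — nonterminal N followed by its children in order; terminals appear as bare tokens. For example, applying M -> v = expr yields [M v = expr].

S
M
when cond do M otherwise M
when cond do v = expr otherwise M
when cond do v = expr otherwise v = expr

[S [M when cond do [M v = expr] otherwise [M v = expr]]]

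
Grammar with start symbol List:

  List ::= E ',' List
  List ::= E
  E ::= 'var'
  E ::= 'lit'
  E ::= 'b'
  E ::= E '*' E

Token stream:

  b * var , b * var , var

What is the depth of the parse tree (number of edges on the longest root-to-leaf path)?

[List [E [E b] * [E var]] , [List [E [E b] * [E var]] , [List [E var]]]]

4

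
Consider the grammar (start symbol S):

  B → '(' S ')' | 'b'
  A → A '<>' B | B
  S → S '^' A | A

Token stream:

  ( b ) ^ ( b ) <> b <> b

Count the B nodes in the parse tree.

6

[S [S [A [B ( [S [A [B b]]] )]]] ^ [A [A [A [B ( [S [A [B b]]] )]] <> [B b]] <> [B b]]]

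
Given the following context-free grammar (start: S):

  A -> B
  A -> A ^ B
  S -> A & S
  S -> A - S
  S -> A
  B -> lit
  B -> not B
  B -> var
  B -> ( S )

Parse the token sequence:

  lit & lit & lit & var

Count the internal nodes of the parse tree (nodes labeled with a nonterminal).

[S [A [B lit]] & [S [A [B lit]] & [S [A [B lit]] & [S [A [B var]]]]]]

12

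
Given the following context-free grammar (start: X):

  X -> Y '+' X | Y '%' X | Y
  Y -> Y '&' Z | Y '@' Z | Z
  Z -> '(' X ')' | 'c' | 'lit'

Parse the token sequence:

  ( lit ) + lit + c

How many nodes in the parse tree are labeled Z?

[X [Y [Z ( [X [Y [Z lit]]] )]] + [X [Y [Z lit]] + [X [Y [Z c]]]]]

4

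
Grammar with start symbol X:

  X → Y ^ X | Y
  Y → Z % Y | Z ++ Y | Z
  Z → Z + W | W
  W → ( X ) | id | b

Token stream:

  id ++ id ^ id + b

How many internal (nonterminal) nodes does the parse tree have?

13

[X [Y [Z [W id]] ++ [Y [Z [W id]]]] ^ [X [Y [Z [Z [W id]] + [W b]]]]]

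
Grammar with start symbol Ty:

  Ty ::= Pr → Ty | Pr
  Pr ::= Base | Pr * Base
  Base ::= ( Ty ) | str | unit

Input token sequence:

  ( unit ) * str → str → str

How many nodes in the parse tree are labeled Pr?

[Ty [Pr [Pr [Base ( [Ty [Pr [Base unit]]] )]] * [Base str]] → [Ty [Pr [Base str]] → [Ty [Pr [Base str]]]]]

5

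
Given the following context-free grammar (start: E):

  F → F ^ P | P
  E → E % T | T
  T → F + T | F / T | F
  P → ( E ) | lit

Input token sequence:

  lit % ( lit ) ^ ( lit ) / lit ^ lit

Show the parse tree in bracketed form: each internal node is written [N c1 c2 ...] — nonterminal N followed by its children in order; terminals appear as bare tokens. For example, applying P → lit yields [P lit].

E
E % T
T % T
F % T
P % T
lit % T
lit % F / T
lit % F ^ P / T
lit % P ^ P / T
lit % ( E ) ^ P / T
lit % ( T ) ^ P / T
lit % ( F ) ^ P / T
lit % ( P ) ^ P / T
lit % ( lit ) ^ P / T
lit % ( lit ) ^ ( E ) / T
lit % ( lit ) ^ ( T ) / T
lit % ( lit ) ^ ( F ) / T
lit % ( lit ) ^ ( P ) / T
lit % ( lit ) ^ ( lit ) / T
lit % ( lit ) ^ ( lit ) / F
lit % ( lit ) ^ ( lit ) / F ^ P
lit % ( lit ) ^ ( lit ) / P ^ P
lit % ( lit ) ^ ( lit ) / lit ^ P
lit % ( lit ) ^ ( lit ) / lit ^ lit

[E [E [T [F [P lit]]]] % [T [F [F [P ( [E [T [F [P lit]]]] )]] ^ [P ( [E [T [F [P lit]]]] )]] / [T [F [F [P lit]] ^ [P lit]]]]]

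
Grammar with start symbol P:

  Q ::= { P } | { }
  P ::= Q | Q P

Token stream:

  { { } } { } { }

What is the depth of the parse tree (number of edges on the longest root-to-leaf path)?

4

[P [Q { [P [Q { }]] }] [P [Q { }] [P [Q { }]]]]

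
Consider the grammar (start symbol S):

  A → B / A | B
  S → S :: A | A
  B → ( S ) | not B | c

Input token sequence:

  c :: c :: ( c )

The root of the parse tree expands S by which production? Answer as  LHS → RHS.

[S [S [S [A [B c]]] :: [A [B c]]] :: [A [B ( [S [A [B c]]] )]]]

S → S :: A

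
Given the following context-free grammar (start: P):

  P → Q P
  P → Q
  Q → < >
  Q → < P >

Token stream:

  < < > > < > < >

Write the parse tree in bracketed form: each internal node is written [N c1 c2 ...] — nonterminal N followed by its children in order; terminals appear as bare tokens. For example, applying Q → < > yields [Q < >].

[P [Q < [P [Q < >]] >] [P [Q < >] [P [Q < >]]]]

P
Q P
< P > P
< Q > P
< < > > P
< < > > Q P
< < > > < > P
< < > > < > Q
< < > > < > < >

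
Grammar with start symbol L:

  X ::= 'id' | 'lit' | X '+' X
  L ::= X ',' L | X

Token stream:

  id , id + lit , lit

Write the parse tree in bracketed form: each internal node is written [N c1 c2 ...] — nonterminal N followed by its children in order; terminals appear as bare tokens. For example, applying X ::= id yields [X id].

L
X , L
id , L
id , X , L
id , X + X , L
id , id + X , L
id , id + lit , L
id , id + lit , X
id , id + lit , lit

[L [X id] , [L [X [X id] + [X lit]] , [L [X lit]]]]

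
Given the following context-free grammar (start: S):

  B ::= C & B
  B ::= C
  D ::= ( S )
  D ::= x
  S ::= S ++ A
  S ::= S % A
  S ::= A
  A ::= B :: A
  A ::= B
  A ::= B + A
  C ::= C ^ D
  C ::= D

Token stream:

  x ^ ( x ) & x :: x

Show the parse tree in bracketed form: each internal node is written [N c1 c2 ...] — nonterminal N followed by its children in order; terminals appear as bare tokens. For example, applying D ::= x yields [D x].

S
A
B :: A
C & B :: A
C ^ D & B :: A
D ^ D & B :: A
x ^ D & B :: A
x ^ ( S ) & B :: A
x ^ ( A ) & B :: A
x ^ ( B ) & B :: A
x ^ ( C ) & B :: A
x ^ ( D ) & B :: A
x ^ ( x ) & B :: A
x ^ ( x ) & C :: A
x ^ ( x ) & D :: A
x ^ ( x ) & x :: A
x ^ ( x ) & x :: B
x ^ ( x ) & x :: C
x ^ ( x ) & x :: D
x ^ ( x ) & x :: x

[S [A [B [C [C [D x]] ^ [D ( [S [A [B [C [D x]]]]] )]] & [B [C [D x]]]] :: [A [B [C [D x]]]]]]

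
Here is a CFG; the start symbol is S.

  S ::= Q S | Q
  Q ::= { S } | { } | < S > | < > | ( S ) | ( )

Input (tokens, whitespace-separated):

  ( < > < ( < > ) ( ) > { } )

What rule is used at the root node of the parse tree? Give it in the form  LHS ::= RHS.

[S [Q ( [S [Q < >] [S [Q < [S [Q ( [S [Q < >]] )] [S [Q ( )]]] >] [S [Q { }]]]] )]]

S ::= Q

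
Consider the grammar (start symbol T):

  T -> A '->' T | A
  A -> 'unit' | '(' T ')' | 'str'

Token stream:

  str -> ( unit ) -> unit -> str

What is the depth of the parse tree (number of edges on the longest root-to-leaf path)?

[T [A str] -> [T [A ( [T [A unit]] )] -> [T [A unit] -> [T [A str]]]]]

5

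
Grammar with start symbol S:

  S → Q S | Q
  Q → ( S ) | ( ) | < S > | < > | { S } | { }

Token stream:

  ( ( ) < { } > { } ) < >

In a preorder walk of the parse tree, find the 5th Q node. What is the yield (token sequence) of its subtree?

[S [Q ( [S [Q ( )] [S [Q < [S [Q { }]] >] [S [Q { }]]]] )] [S [Q < >]]]

{ }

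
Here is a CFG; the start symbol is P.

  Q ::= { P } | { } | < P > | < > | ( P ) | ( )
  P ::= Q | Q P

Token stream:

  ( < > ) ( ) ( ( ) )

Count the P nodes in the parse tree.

[P [Q ( [P [Q < >]] )] [P [Q ( )] [P [Q ( [P [Q ( )]] )]]]]

5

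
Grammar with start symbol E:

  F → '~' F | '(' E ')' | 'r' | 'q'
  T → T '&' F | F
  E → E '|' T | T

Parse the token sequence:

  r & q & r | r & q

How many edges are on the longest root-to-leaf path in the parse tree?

6

[E [E [T [T [T [F r]] & [F q]] & [F r]]] | [T [T [F r]] & [F q]]]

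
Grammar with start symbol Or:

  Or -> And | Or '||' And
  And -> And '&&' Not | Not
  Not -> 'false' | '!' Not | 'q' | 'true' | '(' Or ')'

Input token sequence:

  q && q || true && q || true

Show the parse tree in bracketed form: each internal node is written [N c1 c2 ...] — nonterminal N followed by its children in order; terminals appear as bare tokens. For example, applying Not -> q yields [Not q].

[Or [Or [Or [And [And [Not q]] && [Not q]]] || [And [And [Not true]] && [Not q]]] || [And [Not true]]]

Or
Or || And
Or || And || And
And || And || And
And && Not || And || And
Not && Not || And || And
q && Not || And || And
q && q || And || And
q && q || And && Not || And
q && q || Not && Not || And
q && q || true && Not || And
q && q || true && q || And
q && q || true && q || Not
q && q || true && q || true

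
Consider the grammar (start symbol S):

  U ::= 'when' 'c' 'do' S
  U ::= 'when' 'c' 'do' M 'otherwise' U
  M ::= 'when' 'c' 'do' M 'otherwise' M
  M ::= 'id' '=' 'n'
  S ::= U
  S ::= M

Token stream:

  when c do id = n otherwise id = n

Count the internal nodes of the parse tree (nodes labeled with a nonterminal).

[S [M when c do [M id = n] otherwise [M id = n]]]

4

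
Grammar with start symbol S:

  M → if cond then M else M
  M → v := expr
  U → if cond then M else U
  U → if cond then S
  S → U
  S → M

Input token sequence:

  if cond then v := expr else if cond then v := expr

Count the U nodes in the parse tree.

[S [U if cond then [M v := expr] else [U if cond then [S [M v := expr]]]]]

2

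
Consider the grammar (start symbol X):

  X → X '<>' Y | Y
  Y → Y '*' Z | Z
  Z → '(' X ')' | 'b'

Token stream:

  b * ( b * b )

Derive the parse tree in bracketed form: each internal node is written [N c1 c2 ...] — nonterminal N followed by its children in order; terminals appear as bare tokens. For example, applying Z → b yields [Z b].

[X [Y [Y [Z b]] * [Z ( [X [Y [Y [Z b]] * [Z b]]] )]]]

X
Y
Y * Z
Z * Z
b * Z
b * ( X )
b * ( Y )
b * ( Y * Z )
b * ( Z * Z )
b * ( b * Z )
b * ( b * b )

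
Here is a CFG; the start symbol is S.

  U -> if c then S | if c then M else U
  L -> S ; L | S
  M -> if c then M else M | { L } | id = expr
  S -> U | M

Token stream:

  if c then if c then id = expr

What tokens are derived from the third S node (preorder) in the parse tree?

id = expr

[S [U if c then [S [U if c then [S [M id = expr]]]]]]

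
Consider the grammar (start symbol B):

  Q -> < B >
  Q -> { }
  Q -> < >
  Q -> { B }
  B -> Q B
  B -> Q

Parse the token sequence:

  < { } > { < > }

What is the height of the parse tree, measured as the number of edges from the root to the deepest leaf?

[B [Q < [B [Q { }]] >] [B [Q { [B [Q < >]] }]]]

5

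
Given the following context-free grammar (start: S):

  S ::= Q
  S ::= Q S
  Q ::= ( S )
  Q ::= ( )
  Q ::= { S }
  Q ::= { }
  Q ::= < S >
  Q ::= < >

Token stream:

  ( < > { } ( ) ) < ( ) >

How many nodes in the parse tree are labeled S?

6

[S [Q ( [S [Q < >] [S [Q { }] [S [Q ( )]]]] )] [S [Q < [S [Q ( )]] >]]]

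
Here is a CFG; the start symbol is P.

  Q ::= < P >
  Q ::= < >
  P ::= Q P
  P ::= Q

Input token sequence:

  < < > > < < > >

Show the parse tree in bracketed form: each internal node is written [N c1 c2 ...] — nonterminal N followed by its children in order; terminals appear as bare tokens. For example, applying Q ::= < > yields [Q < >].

P
Q P
< P > P
< Q > P
< < > > P
< < > > Q
< < > > < P >
< < > > < Q >
< < > > < < > >

[P [Q < [P [Q < >]] >] [P [Q < [P [Q < >]] >]]]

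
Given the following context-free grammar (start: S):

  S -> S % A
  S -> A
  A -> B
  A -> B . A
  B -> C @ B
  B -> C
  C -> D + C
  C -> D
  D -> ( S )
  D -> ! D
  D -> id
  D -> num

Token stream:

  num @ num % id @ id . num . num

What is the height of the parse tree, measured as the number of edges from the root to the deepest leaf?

7

[S [S [A [B [C [D num]] @ [B [C [D num]]]]]] % [A [B [C [D id]] @ [B [C [D id]]]] . [A [B [C [D num]]] . [A [B [C [D num]]]]]]]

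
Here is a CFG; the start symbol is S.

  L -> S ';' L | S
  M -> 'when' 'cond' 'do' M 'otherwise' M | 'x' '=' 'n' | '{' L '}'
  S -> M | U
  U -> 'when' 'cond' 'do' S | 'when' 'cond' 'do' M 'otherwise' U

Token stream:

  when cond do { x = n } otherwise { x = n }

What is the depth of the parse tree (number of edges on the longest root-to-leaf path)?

[S [M when cond do [M { [L [S [M x = n]]] }] otherwise [M { [L [S [M x = n]]] }]]]

6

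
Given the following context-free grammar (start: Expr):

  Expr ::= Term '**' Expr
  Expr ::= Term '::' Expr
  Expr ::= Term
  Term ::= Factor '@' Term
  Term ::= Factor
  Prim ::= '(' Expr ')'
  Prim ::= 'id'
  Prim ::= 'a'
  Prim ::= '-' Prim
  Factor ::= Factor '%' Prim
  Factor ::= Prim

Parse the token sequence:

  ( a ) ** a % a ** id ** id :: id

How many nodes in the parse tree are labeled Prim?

7

[Expr [Term [Factor [Prim ( [Expr [Term [Factor [Prim a]]]] )]]] ** [Expr [Term [Factor [Factor [Prim a]] % [Prim a]]] ** [Expr [Term [Factor [Prim id]]] ** [Expr [Term [Factor [Prim id]]] :: [Expr [Term [Factor [Prim id]]]]]]]]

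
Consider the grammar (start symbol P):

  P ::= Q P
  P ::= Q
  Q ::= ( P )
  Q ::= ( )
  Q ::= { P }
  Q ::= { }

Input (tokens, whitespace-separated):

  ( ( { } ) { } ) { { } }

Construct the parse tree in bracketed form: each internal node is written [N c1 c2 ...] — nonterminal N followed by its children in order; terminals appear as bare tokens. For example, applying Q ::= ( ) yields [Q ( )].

P
Q P
( P ) P
( Q P ) P
( ( P ) P ) P
( ( Q ) P ) P
( ( { } ) P ) P
( ( { } ) Q ) P
( ( { } ) { } ) P
( ( { } ) { } ) Q
( ( { } ) { } ) { P }
( ( { } ) { } ) { Q }
( ( { } ) { } ) { { } }

[P [Q ( [P [Q ( [P [Q { }]] )] [P [Q { }]]] )] [P [Q { [P [Q { }]] }]]]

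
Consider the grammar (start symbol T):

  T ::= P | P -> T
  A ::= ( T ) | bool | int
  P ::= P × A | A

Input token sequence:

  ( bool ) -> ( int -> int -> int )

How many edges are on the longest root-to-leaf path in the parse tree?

9

[T [P [A ( [T [P [A bool]]] )]] -> [T [P [A ( [T [P [A int]] -> [T [P [A int]] -> [T [P [A int]]]]] )]]]]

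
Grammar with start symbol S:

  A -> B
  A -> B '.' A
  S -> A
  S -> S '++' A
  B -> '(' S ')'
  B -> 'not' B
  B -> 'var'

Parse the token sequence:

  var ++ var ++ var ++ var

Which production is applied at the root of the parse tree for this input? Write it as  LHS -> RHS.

[S [S [S [S [A [B var]]] ++ [A [B var]]] ++ [A [B var]]] ++ [A [B var]]]

S -> S '++' A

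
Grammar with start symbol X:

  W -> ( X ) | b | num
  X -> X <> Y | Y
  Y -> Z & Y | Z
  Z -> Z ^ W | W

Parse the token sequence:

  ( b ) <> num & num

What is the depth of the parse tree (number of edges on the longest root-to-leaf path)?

[X [X [Y [Z [W ( [X [Y [Z [W b]]]] )]]]] <> [Y [Z [W num]] & [Y [Z [W num]]]]]

9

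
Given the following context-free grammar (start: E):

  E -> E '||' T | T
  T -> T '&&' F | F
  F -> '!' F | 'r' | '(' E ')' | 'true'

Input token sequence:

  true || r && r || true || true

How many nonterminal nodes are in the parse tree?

14

[E [E [E [E [T [F true]]] || [T [T [F r]] && [F r]]] || [T [F true]]] || [T [F true]]]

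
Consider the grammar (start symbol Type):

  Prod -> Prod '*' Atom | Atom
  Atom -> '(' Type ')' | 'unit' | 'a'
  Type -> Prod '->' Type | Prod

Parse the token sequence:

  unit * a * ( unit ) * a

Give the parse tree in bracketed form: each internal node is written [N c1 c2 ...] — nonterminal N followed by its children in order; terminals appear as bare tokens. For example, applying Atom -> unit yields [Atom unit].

[Type [Prod [Prod [Prod [Prod [Atom unit]] * [Atom a]] * [Atom ( [Type [Prod [Atom unit]]] )]] * [Atom a]]]

Type
Prod
Prod * Atom
Prod * Atom * Atom
Prod * Atom * Atom * Atom
Atom * Atom * Atom * Atom
unit * Atom * Atom * Atom
unit * a * Atom * Atom
unit * a * ( Type ) * Atom
unit * a * ( Prod ) * Atom
unit * a * ( Atom ) * Atom
unit * a * ( unit ) * Atom
unit * a * ( unit ) * a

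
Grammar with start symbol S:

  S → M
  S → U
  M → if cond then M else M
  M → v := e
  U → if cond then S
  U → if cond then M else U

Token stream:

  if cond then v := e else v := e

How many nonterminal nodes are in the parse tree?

[S [M if cond then [M v := e] else [M v := e]]]

4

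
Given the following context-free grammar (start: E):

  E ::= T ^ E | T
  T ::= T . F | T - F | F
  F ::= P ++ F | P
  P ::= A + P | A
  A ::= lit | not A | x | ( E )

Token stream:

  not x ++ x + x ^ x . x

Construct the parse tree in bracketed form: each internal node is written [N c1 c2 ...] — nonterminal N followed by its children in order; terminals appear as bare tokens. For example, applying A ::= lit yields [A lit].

[E [T [F [P [A not [A x]]] ++ [F [P [A x] + [P [A x]]]]]] ^ [E [T [T [F [P [A x]]]] . [F [P [A x]]]]]]

E
T ^ E
F ^ E
P ++ F ^ E
A ++ F ^ E
not A ++ F ^ E
not x ++ F ^ E
not x ++ P ^ E
not x ++ A + P ^ E
not x ++ x + P ^ E
not x ++ x + A ^ E
not x ++ x + x ^ E
not x ++ x + x ^ T
not x ++ x + x ^ T . F
not x ++ x + x ^ F . F
not x ++ x + x ^ P . F
not x ++ x + x ^ A . F
not x ++ x + x ^ x . F
not x ++ x + x ^ x . P
not x ++ x + x ^ x . A
not x ++ x + x ^ x . x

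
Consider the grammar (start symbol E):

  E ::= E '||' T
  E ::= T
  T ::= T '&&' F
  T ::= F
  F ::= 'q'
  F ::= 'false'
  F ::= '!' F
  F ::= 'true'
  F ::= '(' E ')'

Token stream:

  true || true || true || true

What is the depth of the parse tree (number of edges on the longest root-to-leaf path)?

[E [E [E [E [T [F true]]] || [T [F true]]] || [T [F true]]] || [T [F true]]]

6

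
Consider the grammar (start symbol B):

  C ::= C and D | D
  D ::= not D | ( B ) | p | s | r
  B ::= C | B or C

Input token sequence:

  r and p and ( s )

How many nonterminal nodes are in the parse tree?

10

[B [C [C [C [D r]] and [D p]] and [D ( [B [C [D s]]] )]]]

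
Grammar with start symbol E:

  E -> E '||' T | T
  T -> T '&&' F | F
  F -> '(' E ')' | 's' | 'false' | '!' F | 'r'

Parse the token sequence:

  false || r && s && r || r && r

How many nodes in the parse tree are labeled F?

6

[E [E [E [T [F false]]] || [T [T [T [F r]] && [F s]] && [F r]]] || [T [T [F r]] && [F r]]]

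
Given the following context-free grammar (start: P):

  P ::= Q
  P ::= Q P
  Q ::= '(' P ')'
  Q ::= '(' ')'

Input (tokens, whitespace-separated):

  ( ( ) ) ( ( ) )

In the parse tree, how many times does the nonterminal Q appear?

[P [Q ( [P [Q ( )]] )] [P [Q ( [P [Q ( )]] )]]]

4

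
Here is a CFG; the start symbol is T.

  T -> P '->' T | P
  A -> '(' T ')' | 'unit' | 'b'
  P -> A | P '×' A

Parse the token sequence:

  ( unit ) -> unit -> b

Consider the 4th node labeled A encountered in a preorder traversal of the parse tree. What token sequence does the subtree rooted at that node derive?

b

[T [P [A ( [T [P [A unit]]] )]] -> [T [P [A unit]] -> [T [P [A b]]]]]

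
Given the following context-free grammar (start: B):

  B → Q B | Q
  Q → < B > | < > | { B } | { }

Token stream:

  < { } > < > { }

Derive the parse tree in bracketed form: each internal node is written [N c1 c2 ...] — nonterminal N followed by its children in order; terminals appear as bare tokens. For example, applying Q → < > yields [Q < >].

[B [Q < [B [Q { }]] >] [B [Q < >] [B [Q { }]]]]

B
Q B
< B > B
< Q > B
< { } > B
< { } > Q B
< { } > < > B
< { } > < > Q
< { } > < > { }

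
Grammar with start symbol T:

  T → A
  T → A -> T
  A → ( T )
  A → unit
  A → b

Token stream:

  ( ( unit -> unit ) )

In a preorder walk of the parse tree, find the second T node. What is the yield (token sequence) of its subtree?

[T [A ( [T [A ( [T [A unit] -> [T [A unit]]] )]] )]]

( unit -> unit )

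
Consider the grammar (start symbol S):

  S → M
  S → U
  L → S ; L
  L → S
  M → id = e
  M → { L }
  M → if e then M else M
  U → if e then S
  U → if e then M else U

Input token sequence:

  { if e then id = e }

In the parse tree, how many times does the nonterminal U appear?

1

[S [M { [L [S [U if e then [S [M id = e]]]]] }]]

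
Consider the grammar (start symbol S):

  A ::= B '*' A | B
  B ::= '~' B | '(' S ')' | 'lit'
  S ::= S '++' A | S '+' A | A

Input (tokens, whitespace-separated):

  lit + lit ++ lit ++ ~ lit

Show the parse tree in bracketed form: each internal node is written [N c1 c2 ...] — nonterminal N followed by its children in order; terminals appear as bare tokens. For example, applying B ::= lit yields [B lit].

S
S ++ A
S ++ A ++ A
S + A ++ A ++ A
A + A ++ A ++ A
B + A ++ A ++ A
lit + A ++ A ++ A
lit + B ++ A ++ A
lit + lit ++ A ++ A
lit + lit ++ B ++ A
lit + lit ++ lit ++ A
lit + lit ++ lit ++ B
lit + lit ++ lit ++ ~ B
lit + lit ++ lit ++ ~ lit

[S [S [S [S [A [B lit]]] + [A [B lit]]] ++ [A [B lit]]] ++ [A [B ~ [B lit]]]]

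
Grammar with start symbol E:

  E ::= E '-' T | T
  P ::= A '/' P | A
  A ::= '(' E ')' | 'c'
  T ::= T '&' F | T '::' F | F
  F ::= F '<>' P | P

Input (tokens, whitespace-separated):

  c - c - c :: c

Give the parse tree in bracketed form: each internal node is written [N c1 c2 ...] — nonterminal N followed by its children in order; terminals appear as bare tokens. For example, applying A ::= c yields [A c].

E
E - T
E - T - T
T - T - T
F - T - T
P - T - T
A - T - T
c - T - T
c - F - T
c - P - T
c - A - T
c - c - T
c - c - T :: F
c - c - F :: F
c - c - P :: F
c - c - A :: F
c - c - c :: F
c - c - c :: P
c - c - c :: A
c - c - c :: c

[E [E [E [T [F [P [A c]]]]] - [T [F [P [A c]]]]] - [T [T [F [P [A c]]]] :: [F [P [A c]]]]]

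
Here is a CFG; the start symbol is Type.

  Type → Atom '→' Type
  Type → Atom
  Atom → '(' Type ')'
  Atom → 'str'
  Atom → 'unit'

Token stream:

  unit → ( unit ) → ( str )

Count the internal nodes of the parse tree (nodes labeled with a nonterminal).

[Type [Atom unit] → [Type [Atom ( [Type [Atom unit]] )] → [Type [Atom ( [Type [Atom str]] )]]]]

10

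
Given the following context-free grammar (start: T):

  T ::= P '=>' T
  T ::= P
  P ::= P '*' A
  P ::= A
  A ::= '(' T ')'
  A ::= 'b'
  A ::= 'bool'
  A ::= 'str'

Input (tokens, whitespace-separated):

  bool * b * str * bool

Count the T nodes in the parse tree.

[T [P [P [P [P [A bool]] * [A b]] * [A str]] * [A bool]]]

1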